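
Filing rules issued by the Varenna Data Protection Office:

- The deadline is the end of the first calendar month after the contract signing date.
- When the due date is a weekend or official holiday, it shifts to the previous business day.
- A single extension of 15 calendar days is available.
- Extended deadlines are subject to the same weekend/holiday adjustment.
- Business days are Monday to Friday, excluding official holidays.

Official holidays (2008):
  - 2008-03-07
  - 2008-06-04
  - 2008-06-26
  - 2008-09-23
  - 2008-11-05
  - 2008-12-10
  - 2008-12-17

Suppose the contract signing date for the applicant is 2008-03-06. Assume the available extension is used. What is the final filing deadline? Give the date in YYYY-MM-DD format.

1 month after 2008-03-06 is April 2008; that month ends on 2008-04-30.
2008-04-30 is a Wednesday and not a listed holiday, so it stands.
Applying the 15-calendar-day extension: 2008-04-30 + 15 days = 2008-05-15.
2008-05-15 falls on a Thursday, which is a business day, so no adjustment is needed.
The final due date is 2008-05-15.

2008-05-15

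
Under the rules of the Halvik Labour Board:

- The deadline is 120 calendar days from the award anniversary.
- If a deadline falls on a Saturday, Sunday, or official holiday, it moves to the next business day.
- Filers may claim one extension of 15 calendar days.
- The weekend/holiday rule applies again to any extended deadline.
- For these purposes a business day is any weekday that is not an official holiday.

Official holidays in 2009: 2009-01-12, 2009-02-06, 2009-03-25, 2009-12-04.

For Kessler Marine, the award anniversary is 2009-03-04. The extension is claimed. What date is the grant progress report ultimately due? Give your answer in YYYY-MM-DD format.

2009-07-17

120 calendar days after 2009-03-04 is 2009-07-02.
2009-07-02 is a Thursday and not a listed holiday, so it stands.
Add the 15 calendar-day extension to 2009-07-02: 2009-07-17.
2009-07-17 (Friday) is already a business day.
The final due date is 2009-07-17.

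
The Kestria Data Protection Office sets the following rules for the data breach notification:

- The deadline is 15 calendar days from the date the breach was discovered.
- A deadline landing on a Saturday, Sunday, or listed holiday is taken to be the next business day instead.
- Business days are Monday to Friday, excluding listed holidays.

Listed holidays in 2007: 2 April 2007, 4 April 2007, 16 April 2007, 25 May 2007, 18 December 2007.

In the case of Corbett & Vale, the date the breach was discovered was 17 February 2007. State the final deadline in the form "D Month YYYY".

5 March 2007

Adding 15 calendar days to 17 February 2007 gives 4 March 2007.
4 March 2007 falls on a Sunday. Rolling to the next business day gives 5 March 2007, a Monday.
So the filing is due 5 March 2007.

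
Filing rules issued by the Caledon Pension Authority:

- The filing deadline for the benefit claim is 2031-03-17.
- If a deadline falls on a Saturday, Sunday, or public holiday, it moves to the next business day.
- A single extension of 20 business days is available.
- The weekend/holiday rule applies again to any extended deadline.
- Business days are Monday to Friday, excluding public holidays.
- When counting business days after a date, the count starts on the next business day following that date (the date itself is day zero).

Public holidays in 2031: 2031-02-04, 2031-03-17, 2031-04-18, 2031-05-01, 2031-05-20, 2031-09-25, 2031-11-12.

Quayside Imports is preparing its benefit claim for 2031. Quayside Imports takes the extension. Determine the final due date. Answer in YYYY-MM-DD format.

2031-04-15

The statutory due date is 2031-03-17.
2031-03-17 falls on a listed holiday. Rolling to the next business day gives 2031-03-18, a Tuesday.
The 20-business-day extension runs from 2031-03-18 to 2031-04-15.
Since 2031-04-15 is a Tuesday and not a holiday, the date is unchanged.
Final deadline: 2031-04-15.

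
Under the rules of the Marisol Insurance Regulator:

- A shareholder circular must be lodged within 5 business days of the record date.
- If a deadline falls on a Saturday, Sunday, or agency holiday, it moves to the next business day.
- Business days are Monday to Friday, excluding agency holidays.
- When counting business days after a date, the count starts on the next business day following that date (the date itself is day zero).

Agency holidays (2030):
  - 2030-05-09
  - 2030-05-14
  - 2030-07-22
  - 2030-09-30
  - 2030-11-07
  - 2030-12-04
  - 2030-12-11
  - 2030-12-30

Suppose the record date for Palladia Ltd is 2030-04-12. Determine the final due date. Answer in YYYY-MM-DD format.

Counting 5 business days after 2030-04-12 (skipping weekends and listed holidays) reaches 2030-04-19.
2030-04-19 falls on a Friday, which is a business day, so no adjustment is needed.
Final deadline: 2030-04-19.

2030-04-19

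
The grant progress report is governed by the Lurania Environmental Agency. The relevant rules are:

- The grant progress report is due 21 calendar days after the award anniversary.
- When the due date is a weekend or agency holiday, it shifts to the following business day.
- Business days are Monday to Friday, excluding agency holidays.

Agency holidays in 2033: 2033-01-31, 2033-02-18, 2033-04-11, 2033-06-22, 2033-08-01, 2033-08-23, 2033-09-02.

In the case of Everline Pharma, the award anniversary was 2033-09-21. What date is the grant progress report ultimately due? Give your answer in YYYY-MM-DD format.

From 2033-09-21, 21 calendar days later is 2033-10-12.
2033-10-12 (Wednesday) is already a business day.
So the filing is due 2033-10-12.

2033-10-12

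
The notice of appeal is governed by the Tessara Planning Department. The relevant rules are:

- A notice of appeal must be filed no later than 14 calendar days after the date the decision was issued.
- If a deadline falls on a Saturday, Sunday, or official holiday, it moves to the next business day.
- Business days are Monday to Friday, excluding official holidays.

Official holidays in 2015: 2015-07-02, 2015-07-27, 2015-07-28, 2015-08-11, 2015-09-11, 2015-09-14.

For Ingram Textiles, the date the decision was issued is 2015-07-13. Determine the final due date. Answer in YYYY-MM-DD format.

2015-07-29

Trigger date 2015-07-13 + 14 calendar days = 2015-07-27.
Because 2015-07-27 is a listed holiday, the deadline becomes 2015-07-29 (Wednesday).
Deadline: 2015-07-29.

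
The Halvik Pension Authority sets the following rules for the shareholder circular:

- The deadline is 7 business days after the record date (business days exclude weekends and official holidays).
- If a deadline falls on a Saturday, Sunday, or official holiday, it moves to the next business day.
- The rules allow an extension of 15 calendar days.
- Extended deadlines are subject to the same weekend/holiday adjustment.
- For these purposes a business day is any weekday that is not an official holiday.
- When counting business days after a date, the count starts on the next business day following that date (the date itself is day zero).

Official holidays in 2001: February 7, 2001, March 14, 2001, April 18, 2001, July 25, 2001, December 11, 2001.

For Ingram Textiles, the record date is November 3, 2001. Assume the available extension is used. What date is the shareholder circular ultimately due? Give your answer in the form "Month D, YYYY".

Counting 7 business days after November 3, 2001 (skipping weekends and listed holidays) reaches November 13, 2001.
November 13, 2001 falls on a Tuesday, which is a business day, so no adjustment is needed.
Add the 15 calendar-day extension to November 13, 2001: November 28, 2001.
Since November 28, 2001 is a Wednesday and not a holiday, the date is unchanged.
Deadline: November 28, 2001.

November 28, 2001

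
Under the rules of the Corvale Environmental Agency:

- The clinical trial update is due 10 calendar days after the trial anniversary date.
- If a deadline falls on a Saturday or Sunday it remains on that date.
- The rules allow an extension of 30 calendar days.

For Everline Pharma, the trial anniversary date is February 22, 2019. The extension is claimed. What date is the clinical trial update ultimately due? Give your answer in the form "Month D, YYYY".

Adding 10 calendar days to February 22, 2019 gives March 4, 2019.
March 4, 2019 is a Monday; no weekend or holiday adjustment applies.
The 30-calendar-day extension moves the deadline from March 4, 2019 to April 3, 2019.
No adjustment is made for weekends or holidays, so April 3, 2019 stands.
Deadline: April 3, 2019.

April 3, 2019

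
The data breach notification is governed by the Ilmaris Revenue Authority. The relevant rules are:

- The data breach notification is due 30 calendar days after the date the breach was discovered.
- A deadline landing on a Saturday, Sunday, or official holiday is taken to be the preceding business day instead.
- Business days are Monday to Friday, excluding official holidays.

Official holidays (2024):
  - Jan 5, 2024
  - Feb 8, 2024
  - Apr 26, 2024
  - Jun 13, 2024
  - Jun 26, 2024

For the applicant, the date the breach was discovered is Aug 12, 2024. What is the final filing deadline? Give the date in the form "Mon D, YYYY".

From Aug 12, 2024, 30 calendar days later is Sep 11, 2024.
Sep 11, 2024 (Wednesday) is already a business day.
Deadline: Sep 11, 2024.

Sep 11, 2024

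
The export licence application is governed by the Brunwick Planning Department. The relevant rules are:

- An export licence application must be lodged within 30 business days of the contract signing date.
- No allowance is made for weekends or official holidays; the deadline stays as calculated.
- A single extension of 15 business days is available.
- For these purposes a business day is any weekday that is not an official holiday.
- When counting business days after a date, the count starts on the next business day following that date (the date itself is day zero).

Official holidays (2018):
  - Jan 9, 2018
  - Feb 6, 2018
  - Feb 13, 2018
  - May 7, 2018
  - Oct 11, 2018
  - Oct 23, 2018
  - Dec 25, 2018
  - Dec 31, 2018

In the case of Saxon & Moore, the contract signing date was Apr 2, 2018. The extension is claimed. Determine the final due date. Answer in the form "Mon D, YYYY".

30 business days after Apr 2, 2018, excluding weekends and holidays, is May 15, 2018.
May 15, 2018 is a Tuesday; no weekend or holiday adjustment applies.
The 15-business-day extension runs from May 15, 2018 to Jun 5, 2018.
Jun 5, 2018 is a Tuesday; no weekend or holiday adjustment applies.
Deadline: Jun 5, 2018.

Jun 5, 2018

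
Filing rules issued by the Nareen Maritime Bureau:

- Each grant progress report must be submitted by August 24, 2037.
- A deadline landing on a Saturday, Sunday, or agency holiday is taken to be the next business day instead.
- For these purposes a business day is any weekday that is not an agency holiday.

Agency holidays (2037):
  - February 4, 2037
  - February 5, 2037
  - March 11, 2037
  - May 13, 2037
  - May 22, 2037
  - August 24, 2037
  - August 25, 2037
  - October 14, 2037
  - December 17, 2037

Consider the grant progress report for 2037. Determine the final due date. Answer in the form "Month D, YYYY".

August 26, 2037

Start from the fixed due date, August 24, 2037.
August 24, 2037 is a listed holiday; the next business day is August 26, 2037 (Wednesday).
Final deadline: August 26, 2037.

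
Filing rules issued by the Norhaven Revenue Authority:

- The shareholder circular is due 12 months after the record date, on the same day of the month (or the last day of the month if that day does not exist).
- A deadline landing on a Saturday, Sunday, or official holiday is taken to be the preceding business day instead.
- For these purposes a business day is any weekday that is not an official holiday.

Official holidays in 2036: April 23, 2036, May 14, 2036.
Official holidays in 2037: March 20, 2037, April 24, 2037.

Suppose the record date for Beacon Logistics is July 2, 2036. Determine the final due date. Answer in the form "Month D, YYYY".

12 months after July 2, 2036, on the same day of the month, is July 2, 2037.
July 2, 2037 (Thursday) is already a business day.
The final due date is July 2, 2037.

July 2, 2037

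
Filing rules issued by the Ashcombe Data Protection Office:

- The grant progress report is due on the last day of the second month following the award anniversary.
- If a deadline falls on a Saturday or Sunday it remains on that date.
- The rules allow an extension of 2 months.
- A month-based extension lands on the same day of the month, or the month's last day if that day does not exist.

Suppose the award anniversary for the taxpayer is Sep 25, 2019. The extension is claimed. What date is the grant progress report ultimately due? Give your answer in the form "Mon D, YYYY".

2 months after Sep 25, 2019 falls in November 2019; the last day of that month is Nov 30, 2019.
Nov 30, 2019 is a Saturday; no weekend or holiday adjustment applies.
Applying the 2 months extension: 2 months after Nov 30, 2019 is Jan 30, 2020.
No adjustment is made for weekends or holidays, so Jan 30, 2020 stands.
Final deadline: Jan 30, 2020.

Jan 30, 2020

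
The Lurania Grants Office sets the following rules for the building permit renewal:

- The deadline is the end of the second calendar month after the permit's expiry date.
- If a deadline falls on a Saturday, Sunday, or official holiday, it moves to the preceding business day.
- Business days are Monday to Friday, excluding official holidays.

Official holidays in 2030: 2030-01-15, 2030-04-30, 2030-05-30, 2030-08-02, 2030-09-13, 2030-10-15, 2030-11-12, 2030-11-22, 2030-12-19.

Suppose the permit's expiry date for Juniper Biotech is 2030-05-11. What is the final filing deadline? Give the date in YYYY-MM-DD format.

The second month after 2030-05-11 is July 2030, whose last day is 2030-07-31.
2030-07-31 is a Wednesday and not a listed holiday, so it stands.
So the filing is due 2030-07-31.

2030-07-31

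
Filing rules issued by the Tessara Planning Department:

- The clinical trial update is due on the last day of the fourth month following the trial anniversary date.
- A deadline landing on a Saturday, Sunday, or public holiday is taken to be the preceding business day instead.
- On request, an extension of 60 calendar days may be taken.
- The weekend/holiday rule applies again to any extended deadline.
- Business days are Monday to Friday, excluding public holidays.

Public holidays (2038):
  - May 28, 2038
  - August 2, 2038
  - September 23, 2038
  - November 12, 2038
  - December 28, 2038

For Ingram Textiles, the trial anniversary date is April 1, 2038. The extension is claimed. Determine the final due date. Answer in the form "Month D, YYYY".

4 months after April 1, 2038 falls in August 2038; the last day of that month is August 31, 2038.
Since August 31, 2038 is a Tuesday and not a holiday, the date is unchanged.
Applying the 60-calendar-day extension: August 31, 2038 + 60 days = October 30, 2038.
October 30, 2038 is a Saturday; the preceding business day is October 29, 2038 (Friday).
So the filing is due October 29, 2038.

October 29, 2038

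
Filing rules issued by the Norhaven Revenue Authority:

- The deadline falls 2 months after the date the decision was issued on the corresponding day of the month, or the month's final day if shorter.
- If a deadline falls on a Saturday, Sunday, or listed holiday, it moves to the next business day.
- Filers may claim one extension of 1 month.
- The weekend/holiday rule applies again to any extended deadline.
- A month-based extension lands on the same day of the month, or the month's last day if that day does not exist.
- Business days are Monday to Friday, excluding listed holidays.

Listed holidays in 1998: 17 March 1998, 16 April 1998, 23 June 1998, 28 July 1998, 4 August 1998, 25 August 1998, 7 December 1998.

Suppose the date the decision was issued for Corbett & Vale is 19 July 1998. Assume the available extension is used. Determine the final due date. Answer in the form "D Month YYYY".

21 October 1998

2 months after 19 July 1998, on the same day of the month, is 19 September 1998.
19 September 1998 is a Saturday, so it moves to the next business day, 21 September 1998 (Monday).
The 1 month extension carries 21 September 1998 to 21 October 1998.
21 October 1998 is a Wednesday and not a listed holiday, so it stands.
The final due date is 21 October 1998.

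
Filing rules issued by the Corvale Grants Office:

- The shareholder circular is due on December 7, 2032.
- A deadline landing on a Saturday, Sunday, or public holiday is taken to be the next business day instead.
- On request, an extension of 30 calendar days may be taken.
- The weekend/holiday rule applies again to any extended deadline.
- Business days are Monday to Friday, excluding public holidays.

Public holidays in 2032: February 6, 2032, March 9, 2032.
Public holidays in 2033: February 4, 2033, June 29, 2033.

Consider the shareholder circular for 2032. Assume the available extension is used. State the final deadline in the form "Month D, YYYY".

January 6, 2033

The stated deadline is December 7, 2032.
December 7, 2032 is a Tuesday and not a listed holiday, so it stands.
Applying the 30-calendar-day extension: December 7, 2032 + 30 days = January 6, 2033.
January 6, 2033 falls on a Thursday, which is a business day, so no adjustment is needed.
Deadline: January 6, 2033.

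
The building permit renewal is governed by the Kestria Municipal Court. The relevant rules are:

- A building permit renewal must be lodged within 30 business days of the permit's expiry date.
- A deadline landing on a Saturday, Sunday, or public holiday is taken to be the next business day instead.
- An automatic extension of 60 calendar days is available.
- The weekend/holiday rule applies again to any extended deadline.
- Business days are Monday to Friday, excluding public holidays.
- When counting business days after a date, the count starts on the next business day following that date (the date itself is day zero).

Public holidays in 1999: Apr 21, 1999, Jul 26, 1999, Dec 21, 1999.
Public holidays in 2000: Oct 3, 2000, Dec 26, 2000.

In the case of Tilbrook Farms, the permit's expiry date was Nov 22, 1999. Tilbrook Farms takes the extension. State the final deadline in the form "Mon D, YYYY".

Counting 30 business days after Nov 22, 1999 (skipping weekends and listed holidays) reaches Jan 4, 2000.
Jan 4, 2000 falls on a Tuesday, which is a business day, so no adjustment is needed.
Add the 60 calendar-day extension to Jan 4, 2000: Mar 4, 2000.
Because Mar 4, 2000 is a Saturday, the deadline becomes Mar 6, 2000 (Monday).
The final due date is Mar 6, 2000.

Mar 6, 2000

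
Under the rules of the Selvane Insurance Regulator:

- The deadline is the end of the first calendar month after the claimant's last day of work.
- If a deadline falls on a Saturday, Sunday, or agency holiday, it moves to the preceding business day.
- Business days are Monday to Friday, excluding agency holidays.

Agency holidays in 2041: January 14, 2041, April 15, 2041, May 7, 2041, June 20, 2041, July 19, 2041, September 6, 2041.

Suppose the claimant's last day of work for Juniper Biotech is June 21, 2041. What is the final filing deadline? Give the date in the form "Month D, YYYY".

July 31, 2041

The first month after June 21, 2041 is July 2041, whose last day is July 31, 2041.
July 31, 2041 falls on a Wednesday, which is a business day, so no adjustment is needed.
Deadline: July 31, 2041.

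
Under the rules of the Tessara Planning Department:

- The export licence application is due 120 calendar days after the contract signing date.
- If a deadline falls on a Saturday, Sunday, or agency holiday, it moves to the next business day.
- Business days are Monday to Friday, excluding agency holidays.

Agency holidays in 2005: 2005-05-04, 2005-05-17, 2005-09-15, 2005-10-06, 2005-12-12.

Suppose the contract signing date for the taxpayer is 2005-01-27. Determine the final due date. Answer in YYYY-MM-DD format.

2005-05-27

120 calendar days after 2005-01-27 is 2005-05-27.
Since 2005-05-27 is a Friday and not a holiday, the date is unchanged.
So the filing is due 2005-05-27.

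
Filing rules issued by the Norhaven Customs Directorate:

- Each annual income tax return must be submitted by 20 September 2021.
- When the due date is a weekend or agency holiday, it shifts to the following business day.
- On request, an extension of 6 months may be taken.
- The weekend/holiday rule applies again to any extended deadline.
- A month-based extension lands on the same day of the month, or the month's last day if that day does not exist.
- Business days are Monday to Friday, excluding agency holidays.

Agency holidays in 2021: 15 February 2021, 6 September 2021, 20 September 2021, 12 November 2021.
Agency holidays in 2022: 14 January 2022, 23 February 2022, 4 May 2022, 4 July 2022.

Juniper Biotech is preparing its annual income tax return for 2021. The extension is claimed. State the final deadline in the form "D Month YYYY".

21 March 2022

The statutory due date is 20 September 2021.
20 September 2021 falls on a listed holiday. Rolling to the next business day gives 21 September 2021, a Tuesday.
Add 6 months to 21 September 2021: 21 March 2022.
21 March 2022 is a Monday and not a listed holiday, so it stands.
Final deadline: 21 March 2022.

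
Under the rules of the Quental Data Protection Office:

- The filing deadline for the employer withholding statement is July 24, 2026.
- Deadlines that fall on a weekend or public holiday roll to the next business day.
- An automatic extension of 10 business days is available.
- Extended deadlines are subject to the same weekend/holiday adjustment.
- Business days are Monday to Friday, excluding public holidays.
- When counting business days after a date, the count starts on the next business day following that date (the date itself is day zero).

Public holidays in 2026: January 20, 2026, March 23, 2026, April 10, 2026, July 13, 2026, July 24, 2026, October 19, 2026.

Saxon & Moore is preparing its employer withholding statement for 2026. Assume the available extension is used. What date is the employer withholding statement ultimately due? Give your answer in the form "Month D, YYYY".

August 10, 2026

The statutory due date is July 24, 2026.
July 24, 2026 is a listed holiday, so it moves to the next business day, July 27, 2026 (Monday).
The 10-business-day extension runs from July 27, 2026 to August 10, 2026.
Since August 10, 2026 is a Monday and not a holiday, the date is unchanged.
Deadline: August 10, 2026.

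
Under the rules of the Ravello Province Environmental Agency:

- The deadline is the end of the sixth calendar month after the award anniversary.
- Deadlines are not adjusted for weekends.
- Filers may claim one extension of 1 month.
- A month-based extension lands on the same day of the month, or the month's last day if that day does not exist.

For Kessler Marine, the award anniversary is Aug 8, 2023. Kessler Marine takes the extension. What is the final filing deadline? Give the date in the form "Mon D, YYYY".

6 months after Aug 8, 2023 falls in February 2024; the last day of that month is Feb 29, 2024.
Feb 29, 2024 is a Thursday; no weekend or holiday adjustment applies.
Applying the 1 month extension: 1 month after Feb 29, 2024 is Mar 29, 2024.
Mar 29, 2024 falls on a Friday. The rules make no weekend/holiday allowance, so it remains Mar 29, 2024.
The final due date is Mar 29, 2024.

Mar 29, 2024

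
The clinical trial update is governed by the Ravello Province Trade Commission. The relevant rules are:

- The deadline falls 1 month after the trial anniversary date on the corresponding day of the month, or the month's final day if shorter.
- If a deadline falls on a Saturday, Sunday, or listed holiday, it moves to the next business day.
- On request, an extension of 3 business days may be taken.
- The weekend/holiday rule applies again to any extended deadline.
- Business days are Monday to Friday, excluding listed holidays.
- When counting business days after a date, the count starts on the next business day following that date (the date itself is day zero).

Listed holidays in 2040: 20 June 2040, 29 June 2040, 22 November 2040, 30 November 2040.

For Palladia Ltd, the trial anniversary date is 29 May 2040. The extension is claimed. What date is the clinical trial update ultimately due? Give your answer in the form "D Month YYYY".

5 July 2040

1 month from 29 May 2040 is 29 June 2040.
29 June 2040 is a listed holiday, so it moves to the next business day, 2 July 2040 (Monday).
Applying the 3-business-day extension: 3 business days after 2 July 2040 is 5 July 2040.
5 July 2040 is a Thursday and not a listed holiday, so it stands.
Final deadline: 5 July 2040.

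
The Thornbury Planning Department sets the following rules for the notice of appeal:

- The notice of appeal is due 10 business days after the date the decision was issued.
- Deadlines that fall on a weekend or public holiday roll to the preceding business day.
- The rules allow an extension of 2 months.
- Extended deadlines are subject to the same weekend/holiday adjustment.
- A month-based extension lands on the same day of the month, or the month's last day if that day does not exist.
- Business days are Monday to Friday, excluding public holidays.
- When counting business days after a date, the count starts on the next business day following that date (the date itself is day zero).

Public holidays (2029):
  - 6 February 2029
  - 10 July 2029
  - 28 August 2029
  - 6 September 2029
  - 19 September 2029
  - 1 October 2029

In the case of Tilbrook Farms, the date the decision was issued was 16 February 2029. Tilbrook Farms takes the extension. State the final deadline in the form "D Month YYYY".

Starting the day after 16 February 2029 and counting 10 business days lands on 2 March 2029.
2 March 2029 is a Friday and not a listed holiday, so it stands.
Add 2 months to 2 March 2029: 2 May 2029.
2 May 2029 falls on a Wednesday, which is a business day, so no adjustment is needed.
So the filing is due 2 May 2029.

2 May 2029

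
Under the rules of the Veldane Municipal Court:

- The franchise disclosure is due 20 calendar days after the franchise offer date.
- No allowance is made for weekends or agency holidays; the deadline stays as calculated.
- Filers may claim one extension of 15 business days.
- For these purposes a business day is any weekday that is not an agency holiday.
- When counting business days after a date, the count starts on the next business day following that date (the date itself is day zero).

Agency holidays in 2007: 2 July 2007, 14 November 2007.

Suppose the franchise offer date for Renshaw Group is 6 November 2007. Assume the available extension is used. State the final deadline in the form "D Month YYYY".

17 December 2007

From 6 November 2007, 20 calendar days later is 26 November 2007.
No adjustment is made for weekends or holidays, so 26 November 2007 stands.
The 15-business-day extension runs from 26 November 2007 to 17 December 2007.
17 December 2007 falls on a Monday. The rules make no weekend/holiday allowance, so it remains 17 December 2007.
So the filing is due 17 December 2007.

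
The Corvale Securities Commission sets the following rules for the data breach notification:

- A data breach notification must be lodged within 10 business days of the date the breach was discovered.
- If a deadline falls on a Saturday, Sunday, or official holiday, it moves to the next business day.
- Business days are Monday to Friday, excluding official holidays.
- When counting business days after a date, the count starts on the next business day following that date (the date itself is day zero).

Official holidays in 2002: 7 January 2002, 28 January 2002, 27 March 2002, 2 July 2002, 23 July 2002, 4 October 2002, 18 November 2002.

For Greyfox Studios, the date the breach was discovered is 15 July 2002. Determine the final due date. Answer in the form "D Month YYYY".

30 July 2002

Counting 10 business days after 15 July 2002 (skipping weekends and listed holidays) reaches 30 July 2002.
30 July 2002 is a Tuesday and not a listed holiday, so it stands.
So the filing is due 30 July 2002.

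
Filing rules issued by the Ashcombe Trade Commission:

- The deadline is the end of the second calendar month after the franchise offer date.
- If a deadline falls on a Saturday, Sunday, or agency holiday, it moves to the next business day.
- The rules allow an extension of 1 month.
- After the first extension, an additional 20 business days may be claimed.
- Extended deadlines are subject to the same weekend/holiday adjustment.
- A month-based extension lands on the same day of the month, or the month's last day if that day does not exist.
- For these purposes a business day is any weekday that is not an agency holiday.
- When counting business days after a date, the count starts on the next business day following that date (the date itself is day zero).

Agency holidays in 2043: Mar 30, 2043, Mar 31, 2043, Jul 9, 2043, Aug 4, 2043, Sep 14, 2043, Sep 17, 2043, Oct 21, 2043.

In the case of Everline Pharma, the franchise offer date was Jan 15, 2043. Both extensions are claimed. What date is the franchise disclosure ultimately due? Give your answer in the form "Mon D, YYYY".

The second month after Jan 15, 2043 is March 2043, whose last day is Mar 31, 2043.
Mar 31, 2043 is a listed holiday; the next business day is Apr 1, 2043 (Wednesday).
Add 1 month to Apr 1, 2043: May 1, 2043.
May 1, 2043 falls on a Friday, which is a business day, so no adjustment is needed.
Counting 20 further business days from May 1, 2043 reaches May 29, 2043.
May 29, 2043 (Friday) is already a business day.
Final deadline: May 29, 2043.

May 29, 2043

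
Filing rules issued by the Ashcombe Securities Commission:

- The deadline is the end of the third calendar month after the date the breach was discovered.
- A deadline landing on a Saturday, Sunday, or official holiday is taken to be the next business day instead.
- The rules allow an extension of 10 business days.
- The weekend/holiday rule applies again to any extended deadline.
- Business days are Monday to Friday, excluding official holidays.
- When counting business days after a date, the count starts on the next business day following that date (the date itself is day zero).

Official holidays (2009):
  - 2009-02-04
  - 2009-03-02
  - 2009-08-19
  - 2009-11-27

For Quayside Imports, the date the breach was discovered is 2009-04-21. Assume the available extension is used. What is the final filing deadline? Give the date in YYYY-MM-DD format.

2009-08-14

3 months after 2009-04-21 falls in July 2009; the last day of that month is 2009-07-31.
2009-07-31 falls on a Friday, which is a business day, so no adjustment is needed.
The 10-business-day extension runs from 2009-07-31 to 2009-08-14.
2009-08-14 is a Friday and not a listed holiday, so it stands.
Final deadline: 2009-08-14.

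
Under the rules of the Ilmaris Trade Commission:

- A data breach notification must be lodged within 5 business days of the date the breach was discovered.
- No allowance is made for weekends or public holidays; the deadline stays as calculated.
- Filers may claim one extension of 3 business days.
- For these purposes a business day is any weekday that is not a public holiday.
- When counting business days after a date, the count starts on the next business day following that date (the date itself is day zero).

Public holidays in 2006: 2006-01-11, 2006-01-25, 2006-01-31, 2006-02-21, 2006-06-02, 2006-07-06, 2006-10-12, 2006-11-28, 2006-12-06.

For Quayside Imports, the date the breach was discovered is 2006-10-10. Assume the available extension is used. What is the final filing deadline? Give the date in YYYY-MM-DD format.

2006-10-23

Starting the day after 2006-10-10 and counting 5 business days lands on 2006-10-18.
2006-10-18 is a Wednesday; no weekend or holiday adjustment applies.
The 3-business-day extension runs from 2006-10-18 to 2006-10-23.
2006-10-23 falls on a Monday. The rules make no weekend/holiday allowance, so it remains 2006-10-23.
Final deadline: 2006-10-23.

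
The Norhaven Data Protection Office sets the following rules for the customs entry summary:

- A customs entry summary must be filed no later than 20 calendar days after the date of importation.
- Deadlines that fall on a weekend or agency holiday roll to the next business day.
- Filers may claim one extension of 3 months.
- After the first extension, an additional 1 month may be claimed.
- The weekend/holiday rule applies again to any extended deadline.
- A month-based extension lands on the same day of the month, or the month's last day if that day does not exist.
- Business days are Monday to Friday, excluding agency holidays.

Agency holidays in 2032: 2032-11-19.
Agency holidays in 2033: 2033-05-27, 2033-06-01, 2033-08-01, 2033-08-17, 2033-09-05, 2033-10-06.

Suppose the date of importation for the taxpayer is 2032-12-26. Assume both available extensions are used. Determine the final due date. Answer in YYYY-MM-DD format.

2033-05-18

From 2032-12-26, 20 calendar days later is 2033-01-15.
2033-01-15 falls on a Saturday. Rolling to the next business day gives 2033-01-17, a Monday.
The 3 months extension carries 2033-01-17 to 2033-04-17.
2033-04-17 is a Sunday; the next business day is 2033-04-18 (Monday).
Applying the 1 month extension: 1 month after 2033-04-18 is 2033-05-18.
2033-05-18 is a Wednesday and not a listed holiday, so it stands.
So the filing is due 2033-05-18.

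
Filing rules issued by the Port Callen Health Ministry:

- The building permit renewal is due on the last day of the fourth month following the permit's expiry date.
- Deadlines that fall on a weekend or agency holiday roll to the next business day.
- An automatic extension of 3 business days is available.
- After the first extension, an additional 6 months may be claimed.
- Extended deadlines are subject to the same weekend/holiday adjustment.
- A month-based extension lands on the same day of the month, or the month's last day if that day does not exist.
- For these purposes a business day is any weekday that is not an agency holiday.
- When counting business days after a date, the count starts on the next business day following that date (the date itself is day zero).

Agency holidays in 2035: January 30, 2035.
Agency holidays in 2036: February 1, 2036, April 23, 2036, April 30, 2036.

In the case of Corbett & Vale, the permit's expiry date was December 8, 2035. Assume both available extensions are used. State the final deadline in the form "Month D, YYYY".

November 6, 2036

4 months after December 8, 2035 is April 2036; that month ends on April 30, 2036.
April 30, 2036 is a listed holiday; the next business day is May 1, 2036 (Thursday).
The 3-business-day extension runs from May 1, 2036 to May 6, 2036.
May 6, 2036 falls on a Tuesday, which is a business day, so no adjustment is needed.
Add 6 months to May 6, 2036: November 6, 2036.
November 6, 2036 is a Thursday and not a listed holiday, so it stands.
Deadline: November 6, 2036.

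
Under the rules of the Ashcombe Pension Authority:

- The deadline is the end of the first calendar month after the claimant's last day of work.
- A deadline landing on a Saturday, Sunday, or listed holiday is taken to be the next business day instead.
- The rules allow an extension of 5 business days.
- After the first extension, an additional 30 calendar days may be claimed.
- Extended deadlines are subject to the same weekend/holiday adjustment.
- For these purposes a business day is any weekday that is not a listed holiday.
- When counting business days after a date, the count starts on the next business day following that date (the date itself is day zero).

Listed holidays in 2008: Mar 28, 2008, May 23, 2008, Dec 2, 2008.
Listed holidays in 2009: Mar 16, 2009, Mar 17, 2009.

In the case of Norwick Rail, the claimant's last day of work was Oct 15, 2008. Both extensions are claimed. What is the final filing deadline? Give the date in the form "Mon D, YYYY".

Jan 8, 2009

The first month after Oct 15, 2008 is November 2008, whose last day is Nov 30, 2008.
Nov 30, 2008 is a Sunday; the next business day is Dec 1, 2008 (Monday).
Applying the 5-business-day extension: 5 business days after Dec 1, 2008 is Dec 9, 2008.
Dec 9, 2008 (Tuesday) is already a business day.
Applying the 30-calendar-day extension: Dec 9, 2008 + 30 days = Jan 8, 2009.
Jan 8, 2009 falls on a Thursday, which is a business day, so no adjustment is needed.
The final due date is Jan 8, 2009.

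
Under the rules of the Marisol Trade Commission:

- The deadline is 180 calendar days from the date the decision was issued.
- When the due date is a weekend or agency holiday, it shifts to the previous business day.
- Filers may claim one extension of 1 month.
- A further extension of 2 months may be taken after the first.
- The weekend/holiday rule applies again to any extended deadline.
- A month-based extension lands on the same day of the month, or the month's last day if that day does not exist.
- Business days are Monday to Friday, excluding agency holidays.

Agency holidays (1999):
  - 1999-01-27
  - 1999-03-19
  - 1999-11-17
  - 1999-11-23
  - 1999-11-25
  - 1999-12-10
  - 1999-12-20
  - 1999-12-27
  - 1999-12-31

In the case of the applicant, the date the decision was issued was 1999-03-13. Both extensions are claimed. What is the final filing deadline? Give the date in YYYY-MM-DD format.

1999-12-08

180 calendar days after 1999-03-13 is 1999-09-09.
1999-09-09 is a Thursday and not a listed holiday, so it stands.
The 1 month extension carries 1999-09-09 to 1999-10-09.
Because 1999-10-09 is a Saturday, the deadline becomes 1999-10-08 (Friday).
Applying the 2 months extension: 2 months after 1999-10-08 is 1999-12-08.
1999-12-08 falls on a Wednesday, which is a business day, so no adjustment is needed.
Deadline: 1999-12-08.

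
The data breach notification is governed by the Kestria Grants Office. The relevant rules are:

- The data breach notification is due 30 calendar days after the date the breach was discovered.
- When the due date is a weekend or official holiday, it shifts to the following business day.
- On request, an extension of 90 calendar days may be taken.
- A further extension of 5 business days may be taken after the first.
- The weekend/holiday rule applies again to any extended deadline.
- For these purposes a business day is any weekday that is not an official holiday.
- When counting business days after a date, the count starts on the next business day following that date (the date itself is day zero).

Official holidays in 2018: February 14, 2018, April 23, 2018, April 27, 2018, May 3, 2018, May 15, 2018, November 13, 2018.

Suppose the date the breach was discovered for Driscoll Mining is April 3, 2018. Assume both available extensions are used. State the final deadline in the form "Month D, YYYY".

August 9, 2018

From April 3, 2018, 30 calendar days later is May 3, 2018.
Because May 3, 2018 is a listed holiday, the deadline becomes May 4, 2018 (Friday).
With the 90-day extension, May 4, 2018 becomes August 2, 2018.
August 2, 2018 (Thursday) is already a business day.
Applying the 5-business-day extension: 5 business days after August 2, 2018 is August 9, 2018.
August 9, 2018 is a Thursday and not a listed holiday, so it stands.
So the filing is due August 9, 2018.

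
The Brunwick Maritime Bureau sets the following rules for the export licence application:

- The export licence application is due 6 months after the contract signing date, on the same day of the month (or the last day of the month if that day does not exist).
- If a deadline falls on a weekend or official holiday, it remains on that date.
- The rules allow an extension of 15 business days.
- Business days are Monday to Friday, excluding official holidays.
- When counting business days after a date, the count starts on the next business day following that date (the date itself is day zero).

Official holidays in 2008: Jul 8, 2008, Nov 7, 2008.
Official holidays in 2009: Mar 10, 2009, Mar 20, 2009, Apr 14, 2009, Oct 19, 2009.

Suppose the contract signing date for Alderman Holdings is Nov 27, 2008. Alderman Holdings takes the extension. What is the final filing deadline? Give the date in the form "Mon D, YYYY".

Moving 6 months forward from Nov 27, 2008 on the corresponding day gives May 27, 2009.
May 27, 2009 is a Wednesday; no weekend or holiday adjustment applies.
Counting 15 further business days from May 27, 2009 reaches Jun 17, 2009.
Jun 17, 2009 falls on a Wednesday. The rules make no weekend/holiday allowance, so it remains Jun 17, 2009.
Final deadline: Jun 17, 2009.

Jun 17, 2009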